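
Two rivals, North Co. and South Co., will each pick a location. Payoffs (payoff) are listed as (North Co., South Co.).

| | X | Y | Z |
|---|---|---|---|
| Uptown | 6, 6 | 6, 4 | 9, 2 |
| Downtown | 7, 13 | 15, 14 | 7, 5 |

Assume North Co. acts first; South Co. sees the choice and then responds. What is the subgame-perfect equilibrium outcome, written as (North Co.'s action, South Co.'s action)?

Work backward from South Co.'s decision.
- Uptown: South Co. compares 6, 4, 2 and picks X; North Co. would get 6.
- Downtown: South Co. compares 13, 14, 5 and picks Y; North Co. would get 15.
North Co.'s induced payoffs are 6, 15, so North Co. commits to Downtown. Subgame-perfect outcome: (Downtown, Y) with payoffs (15, 14).

(Downtown, Y)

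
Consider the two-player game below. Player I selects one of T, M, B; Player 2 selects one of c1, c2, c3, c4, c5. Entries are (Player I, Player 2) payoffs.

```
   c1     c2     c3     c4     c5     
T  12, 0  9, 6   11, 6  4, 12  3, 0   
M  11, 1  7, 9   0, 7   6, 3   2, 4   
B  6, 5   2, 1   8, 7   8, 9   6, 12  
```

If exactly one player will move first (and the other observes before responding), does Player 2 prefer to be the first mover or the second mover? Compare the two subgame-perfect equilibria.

If Player I leads: Player 2's best replies are T→c4, M→c2, B→c5; Player I's induced payoffs 4, 7, 6; outcome (M, c2), payoffs (7, 9).
If Player 2 leads: Player I's best replies are c1→T, c2→T, c3→T, c4→B, c5→B; Player 2's induced payoffs 0, 6, 6, 9, 12; outcome (B, c5), payoffs (6, 12).
Player 2 gets 12 moving first and 9 moving second, so Player 2 prefers to move first.

first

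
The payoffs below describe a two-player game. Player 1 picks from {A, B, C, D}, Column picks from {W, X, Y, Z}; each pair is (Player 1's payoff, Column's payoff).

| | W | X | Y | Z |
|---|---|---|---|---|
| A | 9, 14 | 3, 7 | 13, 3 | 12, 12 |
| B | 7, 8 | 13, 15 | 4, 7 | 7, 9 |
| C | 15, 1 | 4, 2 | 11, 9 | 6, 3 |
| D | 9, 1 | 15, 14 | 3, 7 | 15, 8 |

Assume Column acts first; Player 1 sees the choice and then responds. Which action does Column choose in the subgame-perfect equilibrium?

X

Work backward from Player 1's decision.
- W → Player 1 plays C (best of 9, 7, 15, 9); Column gets 1.
- X → Player 1 plays D (best of 3, 13, 4, 15); Column gets 14.
- Y → Player 1 plays A (best of 13, 4, 11, 3); Column gets 3.
- Z → Player 1 plays D (best of 12, 7, 6, 15); Column gets 8.
Column's induced payoffs are 1, 14, 3, 8, so Column commits to X. Subgame-perfect outcome: (D, X) with payoffs (15, 14).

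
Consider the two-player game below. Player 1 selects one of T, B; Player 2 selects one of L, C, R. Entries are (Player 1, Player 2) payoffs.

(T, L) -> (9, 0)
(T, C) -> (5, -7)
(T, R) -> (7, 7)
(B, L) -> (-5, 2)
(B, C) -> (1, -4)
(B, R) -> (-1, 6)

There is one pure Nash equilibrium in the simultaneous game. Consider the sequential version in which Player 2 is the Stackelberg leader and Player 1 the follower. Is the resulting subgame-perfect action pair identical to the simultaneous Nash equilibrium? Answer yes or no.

Solve by backward induction (Player 2 leads).
- L: BR = T, leader payoff 0.
- C: BR = T, leader payoff -7.
- R: BR = T, leader payoff 7.
Among 0, -7, 7, the best is 7 at R. Subgame-perfect outcome: (T, R) with payoffs (7, 7).
For the simultaneous game, intersect best replies.
Player 1's best replies: L→T; C→T; R→T.
Player 2's best replies: T→R; B→R.
The unique mutual best reply is (T, R), giving (7, 7).
Sequential outcome (T, R) coincides with the Nash profile (T, R).

yes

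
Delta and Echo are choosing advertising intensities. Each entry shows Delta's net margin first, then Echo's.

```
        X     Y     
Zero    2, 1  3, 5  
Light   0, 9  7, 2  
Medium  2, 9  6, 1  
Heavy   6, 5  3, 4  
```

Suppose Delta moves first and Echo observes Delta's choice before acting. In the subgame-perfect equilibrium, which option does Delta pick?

Heavy

Work backward from Echo's decision.
- Zero → Echo plays Y (best of 1, 5); Delta gets 3.
- Light → Echo plays X (best of 9, 2); Delta gets 0.
- Medium → Echo plays X (best of 9, 1); Delta gets 2.
- Heavy → Echo plays X (best of 5, 4); Delta gets 6.
Maximizing over 3, 0, 2, 6, Delta chooses Heavy. Subgame-perfect outcome: (Heavy, X) with payoffs (6, 5).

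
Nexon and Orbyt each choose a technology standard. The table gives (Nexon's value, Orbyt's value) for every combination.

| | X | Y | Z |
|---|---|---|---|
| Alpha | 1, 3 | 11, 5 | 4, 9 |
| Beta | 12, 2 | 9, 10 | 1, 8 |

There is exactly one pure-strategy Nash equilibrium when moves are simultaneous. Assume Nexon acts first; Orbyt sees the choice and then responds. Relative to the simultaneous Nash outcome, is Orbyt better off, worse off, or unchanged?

better off

Orbyt best-responds to each possible Nexon move:
- Alpha → Orbyt plays Z (best of 3, 5, 9); Nexon gets 4.
- Beta → Orbyt plays Y (best of 2, 10, 8); Nexon gets 9.
Among 4, 9, the best is 9 at Beta. Subgame-perfect outcome: (Beta, Y) with payoffs (9, 10).
Now find the simultaneous Nash equilibrium.
Nexon's best replies: X→Beta; Y→Alpha; Z→Alpha.
Orbyt's best replies: Alpha→Z; Beta→Y.
The unique mutual best reply is (Alpha, Z), giving (4, 9).
Orbyt earns 10 sequentially versus 9 at the Nash outcome: better off.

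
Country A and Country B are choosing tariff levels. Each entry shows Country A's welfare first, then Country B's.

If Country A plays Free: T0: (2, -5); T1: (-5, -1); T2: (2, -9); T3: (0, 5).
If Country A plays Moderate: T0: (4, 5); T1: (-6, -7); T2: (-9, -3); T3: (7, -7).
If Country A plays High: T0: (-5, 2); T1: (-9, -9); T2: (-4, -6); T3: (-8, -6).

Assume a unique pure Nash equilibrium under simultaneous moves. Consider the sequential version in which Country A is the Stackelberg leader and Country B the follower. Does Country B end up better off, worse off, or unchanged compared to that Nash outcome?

unchanged

Work backward from Country B's decision.
- Free: BR = T3, leader payoff 0.
- Moderate: BR = T0, leader payoff 4.
- High: BR = T0, leader payoff -5.
Country A's induced payoffs are 0, 4, -5, so Country A commits to Moderate. Subgame-perfect outcome: (Moderate, T0) with payoffs (4, 5).
Now find the simultaneous Nash equilibrium.
Country A's best replies: T0→Moderate; T1→Free; T2→Free; T3→Moderate.
Country B's best replies: Free→T3; Moderate→T0; High→T0.
The unique mutual best reply is (Moderate, T0), giving (4, 5).
Country B earns 5 sequentially versus 5 at the Nash outcome: unchanged.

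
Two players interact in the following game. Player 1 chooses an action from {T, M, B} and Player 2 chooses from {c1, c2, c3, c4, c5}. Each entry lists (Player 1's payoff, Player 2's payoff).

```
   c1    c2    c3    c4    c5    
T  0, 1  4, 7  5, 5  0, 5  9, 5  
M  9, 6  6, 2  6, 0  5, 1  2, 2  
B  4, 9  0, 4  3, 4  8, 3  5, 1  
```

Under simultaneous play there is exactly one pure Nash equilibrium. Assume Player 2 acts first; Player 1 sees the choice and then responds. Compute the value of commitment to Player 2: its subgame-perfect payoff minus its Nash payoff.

0

Work backward from Player 1's decision.
- c1 → Player 1 plays M (best of 0, 9, 4); Player 2 gets 6.
- c2 → Player 1 plays M (best of 4, 6, 0); Player 2 gets 2.
- c3 → Player 1 plays M (best of 5, 6, 3); Player 2 gets 0.
- c4 → Player 1 plays B (best of 0, 5, 8); Player 2 gets 3.
- c5 → Player 1 plays T (best of 9, 2, 5); Player 2 gets 5.
Maximizing over 6, 2, 0, 3, 5, Player 2 chooses c1. Subgame-perfect outcome: (M, c1) with payoffs (9, 6).
Under simultaneous play:
Player 1's best replies: c1→M; c2→M; c3→M; c4→B; c5→T.
Player 2's best replies: T→c2; M→c1; B→c1.
Only (M, c1) has each player best-responding; Nash payoffs (9, 6).
Player 2's commitment gain: 6 − 6 = 0.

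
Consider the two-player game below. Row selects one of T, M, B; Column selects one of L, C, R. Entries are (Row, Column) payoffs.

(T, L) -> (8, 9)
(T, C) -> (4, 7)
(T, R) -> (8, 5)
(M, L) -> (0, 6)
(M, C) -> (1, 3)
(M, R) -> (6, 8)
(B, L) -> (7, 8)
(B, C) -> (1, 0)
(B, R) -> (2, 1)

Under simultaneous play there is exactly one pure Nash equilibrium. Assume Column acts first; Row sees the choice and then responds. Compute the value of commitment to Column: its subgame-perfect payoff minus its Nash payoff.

Backward induction with Column moving first.
- L: Row compares 8, 0, 7 and picks T; Column would get 9.
- C: Row compares 4, 1, 1 and picks T; Column would get 7.
- R: Row compares 8, 6, 2 and picks T; Column would get 5.
Among 9, 7, 5, the best is 9 at L. Subgame-perfect outcome: (T, L) with payoffs (8, 9).
Under simultaneous play:
Row's best replies: L→T; C→T; R→T.
Column's best replies: T→L; M→R; B→L.
The unique mutual best reply is (T, L), giving (8, 9).
Column's commitment gain: 9 − 9 = 0.

0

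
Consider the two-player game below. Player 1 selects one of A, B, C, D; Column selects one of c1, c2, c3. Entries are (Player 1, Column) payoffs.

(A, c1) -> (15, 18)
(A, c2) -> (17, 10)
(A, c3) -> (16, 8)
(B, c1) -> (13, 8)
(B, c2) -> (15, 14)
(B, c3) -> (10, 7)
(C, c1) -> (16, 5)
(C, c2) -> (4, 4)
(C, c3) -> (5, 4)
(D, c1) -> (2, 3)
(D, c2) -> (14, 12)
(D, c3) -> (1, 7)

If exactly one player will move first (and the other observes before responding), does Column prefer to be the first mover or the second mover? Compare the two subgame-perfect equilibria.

If Player 1 leads: Column's best replies are A→c1, B→c2, C→c1, D→c2; Player 1's induced payoffs 15, 15, 16, 14; outcome (C, c1), payoffs (16, 5).
If Column leads: Player 1's best replies are c1→C, c2→A, c3→A; Column's induced payoffs 5, 10, 8; outcome (A, c2), payoffs (17, 10).
Column gets 10 moving first and 5 moving second, so Column prefers to move first.

first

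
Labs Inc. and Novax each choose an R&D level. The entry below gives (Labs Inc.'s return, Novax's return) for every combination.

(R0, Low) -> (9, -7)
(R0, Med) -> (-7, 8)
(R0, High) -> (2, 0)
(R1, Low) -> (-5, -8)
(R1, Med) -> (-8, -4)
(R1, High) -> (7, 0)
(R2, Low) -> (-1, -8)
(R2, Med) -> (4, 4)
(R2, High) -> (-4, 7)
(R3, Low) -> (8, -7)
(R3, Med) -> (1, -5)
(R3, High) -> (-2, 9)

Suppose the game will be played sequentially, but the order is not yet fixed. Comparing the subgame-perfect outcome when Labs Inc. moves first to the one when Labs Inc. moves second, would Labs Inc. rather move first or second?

first

If Labs Inc. leads: Novax's best replies are R0→Med, R1→High, R2→High, R3→High; Labs Inc.'s induced payoffs -7, 7, -4, -2; outcome (R1, High), payoffs (7, 0).
If Novax leads: Labs Inc.'s best replies are Low→R0, Med→R2, High→R1; Novax's induced payoffs -7, 4, 0; outcome (R2, Med), payoffs (4, 4).
Labs Inc. gets 7 moving first and 4 moving second, so Labs Inc. prefers to move first.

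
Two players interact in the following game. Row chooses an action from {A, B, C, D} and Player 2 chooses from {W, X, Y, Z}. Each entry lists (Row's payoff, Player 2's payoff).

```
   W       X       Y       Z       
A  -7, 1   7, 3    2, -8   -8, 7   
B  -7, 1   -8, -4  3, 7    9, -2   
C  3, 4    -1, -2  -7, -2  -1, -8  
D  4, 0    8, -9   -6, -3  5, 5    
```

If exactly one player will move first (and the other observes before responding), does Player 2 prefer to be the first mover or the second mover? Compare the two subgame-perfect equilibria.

If Row leads: Player 2's best replies are A→Z, B→Y, C→W, D→Z; Row's induced payoffs -8, 3, 3, 5; outcome (D, Z), payoffs (5, 5).
If Player 2 leads: Row's best replies are W→D, X→D, Y→B, Z→B; Player 2's induced payoffs 0, -9, 7, -2; outcome (B, Y), payoffs (3, 7).
Player 2 gets 7 moving first and 5 moving second, so Player 2 prefers to move first.

first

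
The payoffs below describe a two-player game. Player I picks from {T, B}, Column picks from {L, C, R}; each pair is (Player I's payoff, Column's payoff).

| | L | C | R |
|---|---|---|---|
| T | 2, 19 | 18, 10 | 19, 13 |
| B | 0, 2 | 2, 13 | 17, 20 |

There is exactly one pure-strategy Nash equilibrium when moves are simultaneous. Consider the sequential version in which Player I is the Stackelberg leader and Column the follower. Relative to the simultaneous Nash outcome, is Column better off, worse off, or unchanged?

better off

Backward induction with Player I moving first.
- T: BR = L, leader payoff 2.
- B: BR = R, leader payoff 17.
Player I's induced payoffs are 2, 17, so Player I commits to B. Subgame-perfect outcome: (B, R) with payoffs (17, 20).
For the simultaneous game, intersect best replies.
Player I's best replies: L→T; C→T; R→T.
Column's best replies: T→L; B→R.
Only (T, L) has each player best-responding; Nash payoffs (2, 19).
Column earns 20 sequentially versus 19 at the Nash outcome: better off.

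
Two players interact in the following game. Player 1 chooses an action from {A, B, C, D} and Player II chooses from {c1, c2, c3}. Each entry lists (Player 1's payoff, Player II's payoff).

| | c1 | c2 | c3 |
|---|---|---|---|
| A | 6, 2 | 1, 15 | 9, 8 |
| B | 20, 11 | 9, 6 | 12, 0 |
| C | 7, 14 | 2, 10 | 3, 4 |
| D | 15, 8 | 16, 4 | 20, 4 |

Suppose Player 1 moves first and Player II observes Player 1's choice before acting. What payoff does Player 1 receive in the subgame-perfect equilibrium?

Backward induction with Player 1 moving first.
- A → Player II plays c2 (best of 2, 15, 8); Player 1 gets 1.
- B → Player II plays c1 (best of 11, 6, 0); Player 1 gets 20.
- C → Player II plays c1 (best of 14, 10, 4); Player 1 gets 7.
- D → Player II plays c1 (best of 8, 4, 4); Player 1 gets 15.
Among 1, 20, 7, 15, the best is 20 at B. Subgame-perfect outcome: (B, c1) with payoffs (20, 11).

20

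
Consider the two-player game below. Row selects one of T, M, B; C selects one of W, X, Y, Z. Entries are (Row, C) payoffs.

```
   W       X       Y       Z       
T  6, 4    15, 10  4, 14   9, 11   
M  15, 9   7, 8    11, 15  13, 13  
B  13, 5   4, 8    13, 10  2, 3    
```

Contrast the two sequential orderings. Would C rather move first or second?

If Row leads: C's best replies are T→Y, M→Y, B→Y; Row's induced payoffs 4, 11, 13; outcome (B, Y), payoffs (13, 10).
If C leads: Row's best replies are W→M, X→T, Y→B, Z→M; C's induced payoffs 9, 10, 10, 13; outcome (M, Z), payoffs (13, 13).
C gets 13 moving first and 10 moving second, so C prefers to move first.

first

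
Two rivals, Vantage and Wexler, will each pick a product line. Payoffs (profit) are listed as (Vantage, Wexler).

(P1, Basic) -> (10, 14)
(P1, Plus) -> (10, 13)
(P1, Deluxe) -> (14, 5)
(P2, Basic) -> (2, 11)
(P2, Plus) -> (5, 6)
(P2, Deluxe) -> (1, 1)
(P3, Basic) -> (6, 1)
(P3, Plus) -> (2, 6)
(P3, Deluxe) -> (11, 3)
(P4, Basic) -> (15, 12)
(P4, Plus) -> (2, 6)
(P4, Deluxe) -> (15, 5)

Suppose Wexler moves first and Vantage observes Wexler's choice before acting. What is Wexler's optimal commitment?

Plus

Vantage best-responds to each possible Wexler move:
- Basic: Vantage compares 10, 2, 6, 15 and picks P4; Wexler would get 12.
- Plus: Vantage compares 10, 5, 2, 2 and picks P1; Wexler would get 13.
- Deluxe: Vantage compares 14, 1, 11, 15 and picks P4; Wexler would get 5.
Maximizing over 12, 13, 5, Wexler chooses Plus. Subgame-perfect outcome: (P1, Plus) with payoffs (10, 13).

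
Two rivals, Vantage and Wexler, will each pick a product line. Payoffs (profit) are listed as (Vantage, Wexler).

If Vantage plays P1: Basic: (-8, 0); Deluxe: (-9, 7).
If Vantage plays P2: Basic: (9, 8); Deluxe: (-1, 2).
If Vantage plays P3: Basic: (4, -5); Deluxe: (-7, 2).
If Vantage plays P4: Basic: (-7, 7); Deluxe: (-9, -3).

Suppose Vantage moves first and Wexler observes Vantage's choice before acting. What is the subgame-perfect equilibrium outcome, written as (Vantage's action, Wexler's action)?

Backward induction with Vantage moving first.
- P1: BR = Deluxe, leader payoff -9.
- P2: BR = Basic, leader payoff 9.
- P3: BR = Deluxe, leader payoff -7.
- P4: BR = Basic, leader payoff -7.
Maximizing over -9, 9, -7, -7, Vantage chooses P2. Subgame-perfect outcome: (P2, Basic) with payoffs (9, 8).

(P2, Basic)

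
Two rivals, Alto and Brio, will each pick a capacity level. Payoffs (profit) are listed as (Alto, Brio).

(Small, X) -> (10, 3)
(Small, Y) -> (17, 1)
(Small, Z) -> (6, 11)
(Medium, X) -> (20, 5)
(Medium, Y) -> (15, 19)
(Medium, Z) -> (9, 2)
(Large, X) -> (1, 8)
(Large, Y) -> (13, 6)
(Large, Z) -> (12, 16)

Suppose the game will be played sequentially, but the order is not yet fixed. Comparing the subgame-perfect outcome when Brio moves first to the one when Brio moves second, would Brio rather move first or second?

If Alto leads: Brio's best replies are Small→Z, Medium→Y, Large→Z; Alto's induced payoffs 6, 15, 12; outcome (Medium, Y), payoffs (15, 19).
If Brio leads: Alto's best replies are X→Medium, Y→Small, Z→Large; Brio's induced payoffs 5, 1, 16; outcome (Large, Z), payoffs (12, 16).
Brio gets 16 moving first and 19 moving second, so Brio prefers to move second.

second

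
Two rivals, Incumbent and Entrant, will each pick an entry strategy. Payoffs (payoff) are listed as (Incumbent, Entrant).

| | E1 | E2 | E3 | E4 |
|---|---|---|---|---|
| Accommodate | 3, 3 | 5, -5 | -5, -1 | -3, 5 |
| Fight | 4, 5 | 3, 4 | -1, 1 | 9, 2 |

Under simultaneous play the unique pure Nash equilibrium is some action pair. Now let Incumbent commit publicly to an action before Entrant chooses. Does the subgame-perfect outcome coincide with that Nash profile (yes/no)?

yes

Solve by backward induction (Incumbent leads).
- Accommodate → Entrant plays E4 (best of 3, -5, -1, 5); Incumbent gets -3.
- Fight → Entrant plays E1 (best of 5, 4, 1, 2); Incumbent gets 4.
Incumbent's induced payoffs are -3, 4, so Incumbent commits to Fight. Subgame-perfect outcome: (Fight, E1) with payoffs (4, 5).
Now find the simultaneous Nash equilibrium.
Incumbent's best replies: E1→Fight; E2→Accommodate; E3→Fight; E4→Fight.
Entrant's best replies: Accommodate→E4; Fight→E1.
The unique mutual best reply is (Fight, E1), giving (4, 5).
Sequential outcome (Fight, E1) coincides with the Nash profile (Fight, E1).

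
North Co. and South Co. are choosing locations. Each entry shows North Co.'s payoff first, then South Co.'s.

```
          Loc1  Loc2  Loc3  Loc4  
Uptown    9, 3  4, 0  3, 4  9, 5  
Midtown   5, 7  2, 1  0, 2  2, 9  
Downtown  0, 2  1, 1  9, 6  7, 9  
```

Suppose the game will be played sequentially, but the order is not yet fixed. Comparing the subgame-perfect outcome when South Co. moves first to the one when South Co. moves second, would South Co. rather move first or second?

first

If North Co. leads: South Co.'s best replies are Uptown→Loc4, Midtown→Loc4, Downtown→Loc4; North Co.'s induced payoffs 9, 2, 7; outcome (Uptown, Loc4), payoffs (9, 5).
If South Co. leads: North Co.'s best replies are Loc1→Uptown, Loc2→Uptown, Loc3→Downtown, Loc4→Uptown; South Co.'s induced payoffs 3, 0, 6, 5; outcome (Downtown, Loc3), payoffs (9, 6).
South Co. gets 6 moving first and 5 moving second, so South Co. prefers to move first.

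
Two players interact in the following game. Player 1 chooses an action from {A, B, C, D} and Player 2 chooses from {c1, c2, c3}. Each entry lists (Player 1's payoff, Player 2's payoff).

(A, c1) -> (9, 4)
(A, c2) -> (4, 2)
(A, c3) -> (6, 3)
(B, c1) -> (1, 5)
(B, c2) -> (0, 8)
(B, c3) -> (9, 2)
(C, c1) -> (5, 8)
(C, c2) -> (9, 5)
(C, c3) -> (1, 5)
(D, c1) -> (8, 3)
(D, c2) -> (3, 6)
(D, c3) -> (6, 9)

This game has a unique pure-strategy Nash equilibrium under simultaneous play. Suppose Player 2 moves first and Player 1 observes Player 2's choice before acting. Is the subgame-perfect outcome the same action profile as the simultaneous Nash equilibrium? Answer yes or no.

Solve by backward induction (Player 2 leads).
- c1: BR = A, leader payoff 4.
- c2: BR = C, leader payoff 5.
- c3: BR = B, leader payoff 2.
Among 4, 5, 2, the best is 5 at c2. Subgame-perfect outcome: (C, c2) with payoffs (9, 5).
Now find the simultaneous Nash equilibrium.
Player 1's best replies: c1→A; c2→C; c3→B.
Player 2's best replies: A→c1; B→c2; C→c1; D→c3.
Only (A, c1) has each player best-responding; Nash payoffs (9, 4).
Sequential outcome (C, c2) differs from the Nash profile (A, c1).

no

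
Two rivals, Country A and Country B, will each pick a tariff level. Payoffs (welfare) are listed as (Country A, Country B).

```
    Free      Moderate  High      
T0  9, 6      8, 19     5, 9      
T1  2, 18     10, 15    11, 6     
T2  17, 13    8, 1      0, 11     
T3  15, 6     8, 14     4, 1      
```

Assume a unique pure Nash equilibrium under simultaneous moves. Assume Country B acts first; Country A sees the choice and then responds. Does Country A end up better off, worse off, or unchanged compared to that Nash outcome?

worse off

Backward induction with Country B moving first.
- Free: Country A compares 9, 2, 17, 15 and picks T2; Country B would get 13.
- Moderate: Country A compares 8, 10, 8, 8 and picks T1; Country B would get 15.
- High: Country A compares 5, 11, 0, 4 and picks T1; Country B would get 6.
Country B's induced payoffs are 13, 15, 6, so Country B commits to Moderate. Subgame-perfect outcome: (T1, Moderate) with payoffs (10, 15).
Under simultaneous play:
Country A's best replies: Free→T2; Moderate→T1; High→T1.
Country B's best replies: T0→Moderate; T1→Free; T2→Free; T3→Moderate.
The unique mutual best reply is (T2, Free), giving (17, 13).
Country A earns 10 sequentially versus 17 at the Nash outcome: worse off.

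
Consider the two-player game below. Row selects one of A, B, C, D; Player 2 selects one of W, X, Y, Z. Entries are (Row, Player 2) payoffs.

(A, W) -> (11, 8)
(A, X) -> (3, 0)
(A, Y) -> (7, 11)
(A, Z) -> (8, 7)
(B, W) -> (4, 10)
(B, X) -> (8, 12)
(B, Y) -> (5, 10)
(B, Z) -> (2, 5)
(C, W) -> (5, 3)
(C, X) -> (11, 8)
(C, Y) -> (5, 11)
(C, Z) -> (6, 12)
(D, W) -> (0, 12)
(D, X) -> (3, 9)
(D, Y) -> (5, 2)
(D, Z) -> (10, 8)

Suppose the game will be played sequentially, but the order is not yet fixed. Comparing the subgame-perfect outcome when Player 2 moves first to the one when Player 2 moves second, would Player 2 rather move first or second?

If Row leads: Player 2's best replies are A→Y, B→X, C→Z, D→W; Row's induced payoffs 7, 8, 6, 0; outcome (B, X), payoffs (8, 12).
If Player 2 leads: Row's best replies are W→A, X→C, Y→A, Z→D; Player 2's induced payoffs 8, 8, 11, 8; outcome (A, Y), payoffs (7, 11).
Player 2 gets 11 moving first and 12 moving second, so Player 2 prefers to move second.

second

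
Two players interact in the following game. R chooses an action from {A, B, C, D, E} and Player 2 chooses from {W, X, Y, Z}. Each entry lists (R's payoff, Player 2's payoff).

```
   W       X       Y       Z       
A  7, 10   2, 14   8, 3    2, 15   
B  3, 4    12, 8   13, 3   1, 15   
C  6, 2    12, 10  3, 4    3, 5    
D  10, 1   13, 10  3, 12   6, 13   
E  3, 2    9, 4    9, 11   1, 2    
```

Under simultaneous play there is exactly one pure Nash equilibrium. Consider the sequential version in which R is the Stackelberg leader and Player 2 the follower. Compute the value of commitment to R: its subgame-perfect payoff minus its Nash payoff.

Solve by backward induction (R leads).
- A: BR = Z, leader payoff 2.
- B: BR = Z, leader payoff 1.
- C: BR = X, leader payoff 12.
- D: BR = Z, leader payoff 6.
- E: BR = Y, leader payoff 9.
Maximizing over 2, 1, 12, 6, 9, R chooses C. Subgame-perfect outcome: (C, X) with payoffs (12, 10).
For the simultaneous game, intersect best replies.
R's best replies: W→D; X→D; Y→B; Z→D.
Player 2's best replies: A→Z; B→Z; C→X; D→Z; E→Y.
Only (D, Z) has each player best-responding; Nash payoffs (6, 13).
R's commitment gain: 12 − 6 = 6.

6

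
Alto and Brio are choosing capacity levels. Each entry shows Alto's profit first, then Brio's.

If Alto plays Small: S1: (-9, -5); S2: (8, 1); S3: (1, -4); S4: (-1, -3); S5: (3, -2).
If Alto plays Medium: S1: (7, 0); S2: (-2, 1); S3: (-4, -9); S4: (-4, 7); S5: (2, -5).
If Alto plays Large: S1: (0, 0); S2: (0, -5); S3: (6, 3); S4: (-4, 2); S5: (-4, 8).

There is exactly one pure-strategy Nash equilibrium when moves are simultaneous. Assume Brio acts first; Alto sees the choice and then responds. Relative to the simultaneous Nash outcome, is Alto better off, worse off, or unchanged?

Solve by backward induction (Brio leads).
- S1 → Alto plays Medium (best of -9, 7, 0); Brio gets 0.
- S2 → Alto plays Small (best of 8, -2, 0); Brio gets 1.
- S3 → Alto plays Large (best of 1, -4, 6); Brio gets 3.
- S4 → Alto plays Small (best of -1, -4, -4); Brio gets -3.
- S5 → Alto plays Small (best of 3, 2, -4); Brio gets -2.
Brio's induced payoffs are 0, 1, 3, -3, -2, so Brio commits to S3. Subgame-perfect outcome: (Large, S3) with payoffs (6, 3).
Under simultaneous play:
Alto's best replies: S1→Medium; S2→Small; S3→Large; S4→Small; S5→Small.
Brio's best replies: Small→S2; Medium→S4; Large→S5.
The unique mutual best reply is (Small, S2), giving (8, 1).
Alto earns 6 sequentially versus 8 at the Nash outcome: worse off.

worse off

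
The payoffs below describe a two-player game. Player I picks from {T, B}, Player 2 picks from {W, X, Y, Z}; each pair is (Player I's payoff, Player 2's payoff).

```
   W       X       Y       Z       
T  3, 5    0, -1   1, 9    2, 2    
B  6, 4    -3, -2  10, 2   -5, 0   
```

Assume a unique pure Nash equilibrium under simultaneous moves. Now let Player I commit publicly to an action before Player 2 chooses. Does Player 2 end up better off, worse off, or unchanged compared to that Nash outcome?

Player 2 best-responds to each possible Player I move:
- T → Player 2 plays Y (best of 5, -1, 9, 2); Player I gets 1.
- B → Player 2 plays W (best of 4, -2, 2, 0); Player I gets 6.
Player I's induced payoffs are 1, 6, so Player I commits to B. Subgame-perfect outcome: (B, W) with payoffs (6, 4).
For the simultaneous game, intersect best replies.
Player I's best replies: W→B; X→T; Y→B; Z→T.
Player 2's best replies: T→Y; B→W.
Only (B, W) has each player best-responding; Nash payoffs (6, 4).
Player 2 earns 4 sequentially versus 4 at the Nash outcome: unchanged.

unchanged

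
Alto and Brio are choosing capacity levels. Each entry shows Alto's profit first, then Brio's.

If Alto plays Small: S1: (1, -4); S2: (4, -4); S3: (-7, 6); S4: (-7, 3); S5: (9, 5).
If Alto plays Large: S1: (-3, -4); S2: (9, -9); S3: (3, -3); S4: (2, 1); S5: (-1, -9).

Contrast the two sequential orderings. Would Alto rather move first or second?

If Alto leads: Brio's best replies are Small→S3, Large→S4; Alto's induced payoffs -7, 2; outcome (Large, S4), payoffs (2, 1).
If Brio leads: Alto's best replies are S1→Small, S2→Large, S3→Large, S4→Large, S5→Small; Brio's induced payoffs -4, -9, -3, 1, 5; outcome (Small, S5), payoffs (9, 5).
Alto gets 2 moving first and 9 moving second, so Alto prefers to move second.

second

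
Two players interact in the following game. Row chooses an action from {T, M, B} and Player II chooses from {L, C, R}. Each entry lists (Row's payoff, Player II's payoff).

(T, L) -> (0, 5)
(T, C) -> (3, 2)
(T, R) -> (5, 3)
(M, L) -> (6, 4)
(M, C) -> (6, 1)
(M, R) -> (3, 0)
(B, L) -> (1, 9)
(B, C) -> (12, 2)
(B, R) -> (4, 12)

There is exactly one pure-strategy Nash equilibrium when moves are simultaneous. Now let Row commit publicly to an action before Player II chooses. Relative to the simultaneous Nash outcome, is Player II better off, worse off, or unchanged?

unchanged

Solve by backward induction (Row leads).
- T → Player II plays L (best of 5, 2, 3); Row gets 0.
- M → Player II plays L (best of 4, 1, 0); Row gets 6.
- B → Player II plays R (best of 9, 2, 12); Row gets 4.
Maximizing over 0, 6, 4, Row chooses M. Subgame-perfect outcome: (M, L) with payoffs (6, 4).
Now find the simultaneous Nash equilibrium.
Row's best replies: L→M; C→B; R→T.
Player II's best replies: T→L; M→L; B→R.
The unique mutual best reply is (M, L), giving (6, 4).
Player II earns 4 sequentially versus 4 at the Nash outcome: unchanged.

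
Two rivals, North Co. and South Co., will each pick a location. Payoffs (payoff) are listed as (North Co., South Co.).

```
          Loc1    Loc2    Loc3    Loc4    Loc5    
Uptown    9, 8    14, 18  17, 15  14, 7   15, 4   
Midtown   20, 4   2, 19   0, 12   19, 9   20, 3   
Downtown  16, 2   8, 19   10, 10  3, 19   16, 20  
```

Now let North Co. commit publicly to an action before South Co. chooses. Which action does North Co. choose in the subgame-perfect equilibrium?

Downtown

Solve by backward induction (North Co. leads).
- Uptown: BR = Loc2, leader payoff 14.
- Midtown: BR = Loc2, leader payoff 2.
- Downtown: BR = Loc5, leader payoff 16.
Maximizing over 14, 2, 16, North Co. chooses Downtown. Subgame-perfect outcome: (Downtown, Loc5) with payoffs (16, 20).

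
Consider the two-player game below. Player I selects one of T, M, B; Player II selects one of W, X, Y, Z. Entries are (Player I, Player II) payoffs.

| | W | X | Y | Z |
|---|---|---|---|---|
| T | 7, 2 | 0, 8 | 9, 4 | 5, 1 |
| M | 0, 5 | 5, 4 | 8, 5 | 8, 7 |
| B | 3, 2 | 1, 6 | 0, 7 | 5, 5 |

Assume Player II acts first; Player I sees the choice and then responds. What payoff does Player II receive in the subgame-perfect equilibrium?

7

Player I best-responds to each possible Player II move:
- W: BR = T, leader payoff 2.
- X: BR = M, leader payoff 4.
- Y: BR = T, leader payoff 4.
- Z: BR = M, leader payoff 7.
Among 2, 4, 4, 7, the best is 7 at Z. Subgame-perfect outcome: (M, Z) with payoffs (8, 7).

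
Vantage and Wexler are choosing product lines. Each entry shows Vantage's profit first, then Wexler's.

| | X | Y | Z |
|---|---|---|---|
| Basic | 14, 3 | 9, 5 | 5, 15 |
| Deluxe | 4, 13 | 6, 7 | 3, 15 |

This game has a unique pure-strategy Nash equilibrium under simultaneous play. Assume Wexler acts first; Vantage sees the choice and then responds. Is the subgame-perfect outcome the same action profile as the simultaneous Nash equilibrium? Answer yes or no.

Backward induction with Wexler moving first.
- X → Vantage plays Basic (best of 14, 4); Wexler gets 3.
- Y → Vantage plays Basic (best of 9, 6); Wexler gets 5.
- Z → Vantage plays Basic (best of 5, 3); Wexler gets 15.
Wexler's induced payoffs are 3, 5, 15, so Wexler commits to Z. Subgame-perfect outcome: (Basic, Z) with payoffs (5, 15).
For the simultaneous game, intersect best replies.
Vantage's best replies: X→Basic; Y→Basic; Z→Basic.
Wexler's best replies: Basic→Z; Deluxe→Z.
The unique mutual best reply is (Basic, Z), giving (5, 15).
Sequential outcome (Basic, Z) coincides with the Nash profile (Basic, Z).

yes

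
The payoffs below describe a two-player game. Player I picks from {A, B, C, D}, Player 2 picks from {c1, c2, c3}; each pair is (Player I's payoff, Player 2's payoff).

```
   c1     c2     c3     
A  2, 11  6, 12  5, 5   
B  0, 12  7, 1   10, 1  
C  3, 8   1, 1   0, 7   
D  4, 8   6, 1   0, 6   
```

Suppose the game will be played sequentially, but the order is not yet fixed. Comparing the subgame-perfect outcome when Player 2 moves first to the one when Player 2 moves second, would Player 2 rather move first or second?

If Player I leads: Player 2's best replies are A→c2, B→c1, C→c1, D→c1; Player I's induced payoffs 6, 0, 3, 4; outcome (A, c2), payoffs (6, 12).
If Player 2 leads: Player I's best replies are c1→D, c2→B, c3→B; Player 2's induced payoffs 8, 1, 1; outcome (D, c1), payoffs (4, 8).
Player 2 gets 8 moving first and 12 moving second, so Player 2 prefers to move second.

second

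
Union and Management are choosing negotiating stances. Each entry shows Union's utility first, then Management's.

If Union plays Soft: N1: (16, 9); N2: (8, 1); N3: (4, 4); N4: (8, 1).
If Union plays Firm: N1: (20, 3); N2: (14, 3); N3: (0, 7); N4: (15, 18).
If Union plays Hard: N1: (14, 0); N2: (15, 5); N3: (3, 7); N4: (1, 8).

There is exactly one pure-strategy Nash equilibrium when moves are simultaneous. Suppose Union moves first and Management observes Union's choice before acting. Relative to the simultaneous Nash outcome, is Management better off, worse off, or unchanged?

Backward induction with Union moving first.
- Soft: Management compares 9, 1, 4, 1 and picks N1; Union would get 16.
- Firm: Management compares 3, 3, 7, 18 and picks N4; Union would get 15.
- Hard: Management compares 0, 5, 7, 8 and picks N4; Union would get 1.
Maximizing over 16, 15, 1, Union chooses Soft. Subgame-perfect outcome: (Soft, N1) with payoffs (16, 9).
Under simultaneous play:
Union's best replies: N1→Firm; N2→Hard; N3→Soft; N4→Firm.
Management's best replies: Soft→N1; Firm→N4; Hard→N4.
Only (Firm, N4) has each player best-responding; Nash payoffs (15, 18).
Management earns 9 sequentially versus 18 at the Nash outcome: worse off.

worse off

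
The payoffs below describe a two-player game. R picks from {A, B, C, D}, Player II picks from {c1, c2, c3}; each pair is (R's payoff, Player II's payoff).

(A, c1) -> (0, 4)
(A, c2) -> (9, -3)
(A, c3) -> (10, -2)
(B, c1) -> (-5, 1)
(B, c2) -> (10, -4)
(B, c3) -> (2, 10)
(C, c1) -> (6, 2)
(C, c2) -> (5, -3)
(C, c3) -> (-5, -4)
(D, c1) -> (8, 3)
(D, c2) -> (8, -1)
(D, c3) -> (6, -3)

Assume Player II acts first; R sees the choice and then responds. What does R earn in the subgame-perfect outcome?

Backward induction with Player II moving first.
- c1: BR = D, leader payoff 3.
- c2: BR = B, leader payoff -4.
- c3: BR = A, leader payoff -2.
Among 3, -4, -2, the best is 3 at c1. Subgame-perfect outcome: (D, c1) with payoffs (8, 3).

8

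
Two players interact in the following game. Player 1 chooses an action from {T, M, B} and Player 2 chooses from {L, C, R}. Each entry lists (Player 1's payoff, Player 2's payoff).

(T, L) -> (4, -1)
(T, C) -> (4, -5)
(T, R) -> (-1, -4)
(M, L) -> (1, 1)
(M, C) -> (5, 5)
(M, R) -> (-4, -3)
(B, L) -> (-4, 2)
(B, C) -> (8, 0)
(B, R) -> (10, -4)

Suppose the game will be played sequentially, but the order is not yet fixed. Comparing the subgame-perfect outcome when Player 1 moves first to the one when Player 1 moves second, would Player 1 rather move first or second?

second

If Player 1 leads: Player 2's best replies are T→L, M→C, B→L; Player 1's induced payoffs 4, 5, -4; outcome (M, C), payoffs (5, 5).
If Player 2 leads: Player 1's best replies are L→T, C→B, R→B; Player 2's induced payoffs -1, 0, -4; outcome (B, C), payoffs (8, 0).
Player 1 gets 5 moving first and 8 moving second, so Player 1 prefers to move second.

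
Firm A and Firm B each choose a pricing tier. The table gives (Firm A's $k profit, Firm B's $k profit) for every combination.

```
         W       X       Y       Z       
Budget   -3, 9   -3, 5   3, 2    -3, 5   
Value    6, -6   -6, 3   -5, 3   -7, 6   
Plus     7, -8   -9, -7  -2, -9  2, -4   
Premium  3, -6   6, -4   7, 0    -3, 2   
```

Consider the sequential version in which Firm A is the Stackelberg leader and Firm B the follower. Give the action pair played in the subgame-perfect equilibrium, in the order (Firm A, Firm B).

Work backward from Firm B's decision.
- Budget: BR = W, leader payoff -3.
- Value: BR = Z, leader payoff -7.
- Plus: BR = Z, leader payoff 2.
- Premium: BR = Z, leader payoff -3.
Maximizing over -3, -7, 2, -3, Firm A chooses Plus. Subgame-perfect outcome: (Plus, Z) with payoffs (2, -4).

(Plus, Z)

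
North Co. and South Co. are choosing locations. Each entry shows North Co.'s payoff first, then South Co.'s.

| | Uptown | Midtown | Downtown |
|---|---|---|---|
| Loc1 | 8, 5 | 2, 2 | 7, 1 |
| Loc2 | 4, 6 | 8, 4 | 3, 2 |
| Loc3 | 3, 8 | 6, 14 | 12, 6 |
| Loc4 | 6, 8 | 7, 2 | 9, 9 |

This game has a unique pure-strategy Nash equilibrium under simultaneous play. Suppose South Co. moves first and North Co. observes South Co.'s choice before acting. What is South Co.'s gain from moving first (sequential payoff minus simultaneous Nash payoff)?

1

Backward induction with South Co. moving first.
- Uptown: North Co. compares 8, 4, 3, 6 and picks Loc1; South Co. would get 5.
- Midtown: North Co. compares 2, 8, 6, 7 and picks Loc2; South Co. would get 4.
- Downtown: North Co. compares 7, 3, 12, 9 and picks Loc3; South Co. would get 6.
Maximizing over 5, 4, 6, South Co. chooses Downtown. Subgame-perfect outcome: (Loc3, Downtown) with payoffs (12, 6).
Under simultaneous play:
North Co.'s best replies: Uptown→Loc1; Midtown→Loc2; Downtown→Loc3.
South Co.'s best replies: Loc1→Uptown; Loc2→Uptown; Loc3→Midtown; Loc4→Downtown.
Only (Loc1, Uptown) has each player best-responding; Nash payoffs (8, 5).
South Co.'s commitment gain: 6 − 5 = 1.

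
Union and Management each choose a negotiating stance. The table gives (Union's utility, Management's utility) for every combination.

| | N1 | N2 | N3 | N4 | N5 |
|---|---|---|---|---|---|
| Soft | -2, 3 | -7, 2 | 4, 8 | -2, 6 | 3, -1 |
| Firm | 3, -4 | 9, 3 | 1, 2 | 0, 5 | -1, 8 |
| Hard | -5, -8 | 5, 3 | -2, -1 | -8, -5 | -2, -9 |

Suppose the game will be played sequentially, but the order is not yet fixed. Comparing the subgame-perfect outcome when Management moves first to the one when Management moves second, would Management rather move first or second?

If Union leads: Management's best replies are Soft→N3, Firm→N5, Hard→N2; Union's induced payoffs 4, -1, 5; outcome (Hard, N2), payoffs (5, 3).
If Management leads: Union's best replies are N1→Firm, N2→Firm, N3→Soft, N4→Firm, N5→Soft; Management's induced payoffs -4, 3, 8, 5, -1; outcome (Soft, N3), payoffs (4, 8).
Management gets 8 moving first and 3 moving second, so Management prefers to move first.

first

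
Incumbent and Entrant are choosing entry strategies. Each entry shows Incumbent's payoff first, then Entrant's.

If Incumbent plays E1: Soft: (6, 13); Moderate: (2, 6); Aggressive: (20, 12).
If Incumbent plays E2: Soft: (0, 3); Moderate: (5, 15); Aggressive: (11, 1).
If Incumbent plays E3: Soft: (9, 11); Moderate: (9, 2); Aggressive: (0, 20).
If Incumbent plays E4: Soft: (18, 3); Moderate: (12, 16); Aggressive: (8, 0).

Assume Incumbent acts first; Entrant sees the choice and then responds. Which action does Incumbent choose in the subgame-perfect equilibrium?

E4

Solve by backward induction (Incumbent leads).
- E1: Entrant compares 13, 6, 12 and picks Soft; Incumbent would get 6.
- E2: Entrant compares 3, 15, 1 and picks Moderate; Incumbent would get 5.
- E3: Entrant compares 11, 2, 20 and picks Aggressive; Incumbent would get 0.
- E4: Entrant compares 3, 16, 0 and picks Moderate; Incumbent would get 12.
Maximizing over 6, 5, 0, 12, Incumbent chooses E4. Subgame-perfect outcome: (E4, Moderate) with payoffs (12, 16).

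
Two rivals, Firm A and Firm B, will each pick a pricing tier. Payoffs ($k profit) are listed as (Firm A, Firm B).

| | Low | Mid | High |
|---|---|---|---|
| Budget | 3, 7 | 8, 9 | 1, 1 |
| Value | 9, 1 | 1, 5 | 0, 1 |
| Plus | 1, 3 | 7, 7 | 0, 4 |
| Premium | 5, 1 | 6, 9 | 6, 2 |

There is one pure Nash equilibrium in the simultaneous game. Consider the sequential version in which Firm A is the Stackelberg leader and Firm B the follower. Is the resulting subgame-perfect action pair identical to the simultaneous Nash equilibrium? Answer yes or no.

Firm B best-responds to each possible Firm A move:
- Budget: Firm B compares 7, 9, 1 and picks Mid; Firm A would get 8.
- Value: Firm B compares 1, 5, 1 and picks Mid; Firm A would get 1.
- Plus: Firm B compares 3, 7, 4 and picks Mid; Firm A would get 7.
- Premium: Firm B compares 1, 9, 2 and picks Mid; Firm A would get 6.
Among 8, 1, 7, 6, the best is 8 at Budget. Subgame-perfect outcome: (Budget, Mid) with payoffs (8, 9).
Now find the simultaneous Nash equilibrium.
Firm A's best replies: Low→Value; Mid→Budget; High→Premium.
Firm B's best replies: Budget→Mid; Value→Mid; Plus→Mid; Premium→Mid.
The unique mutual best reply is (Budget, Mid), giving (8, 9).
Sequential outcome (Budget, Mid) coincides with the Nash profile (Budget, Mid).

yes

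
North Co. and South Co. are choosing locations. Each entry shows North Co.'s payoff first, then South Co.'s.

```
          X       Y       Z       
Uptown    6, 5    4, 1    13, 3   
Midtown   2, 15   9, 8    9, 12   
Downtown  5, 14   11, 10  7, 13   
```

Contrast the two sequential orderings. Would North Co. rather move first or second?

second

If North Co. leads: South Co.'s best replies are Uptown→X, Midtown→X, Downtown→X; North Co.'s induced payoffs 6, 2, 5; outcome (Uptown, X), payoffs (6, 5).
If South Co. leads: North Co.'s best replies are X→Uptown, Y→Downtown, Z→Uptown; South Co.'s induced payoffs 5, 10, 3; outcome (Downtown, Y), payoffs (11, 10).
North Co. gets 6 moving first and 11 moving second, so North Co. prefers to move second.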